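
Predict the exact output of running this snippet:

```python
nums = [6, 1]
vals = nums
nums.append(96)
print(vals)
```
[6, 1, 96]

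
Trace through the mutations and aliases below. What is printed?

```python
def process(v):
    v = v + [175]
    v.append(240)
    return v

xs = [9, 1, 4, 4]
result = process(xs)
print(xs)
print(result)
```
[9, 1, 4, 4]
[9, 1, 4, 4, 175, 240]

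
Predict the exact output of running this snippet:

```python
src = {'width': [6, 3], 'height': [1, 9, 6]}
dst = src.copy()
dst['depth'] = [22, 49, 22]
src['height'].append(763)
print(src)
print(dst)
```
{'width': [6, 3], 'height': [1, 9, 6, 763]}
{'width': [6, 3], 'height': [1, 9, 6, 763], 'depth': [22, 49, 22]}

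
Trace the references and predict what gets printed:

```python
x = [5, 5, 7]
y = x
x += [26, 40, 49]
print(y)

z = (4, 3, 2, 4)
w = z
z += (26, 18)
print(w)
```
[5, 5, 7, 26, 40, 49]
(4, 3, 2, 4)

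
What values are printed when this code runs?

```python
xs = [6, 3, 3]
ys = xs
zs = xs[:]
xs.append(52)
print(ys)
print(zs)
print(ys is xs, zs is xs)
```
[6, 3, 3, 52]
[6, 3, 3]
True False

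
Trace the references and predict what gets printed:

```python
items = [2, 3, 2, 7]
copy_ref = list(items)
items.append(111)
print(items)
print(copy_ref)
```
[2, 3, 2, 7, 111]
[2, 3, 2, 7]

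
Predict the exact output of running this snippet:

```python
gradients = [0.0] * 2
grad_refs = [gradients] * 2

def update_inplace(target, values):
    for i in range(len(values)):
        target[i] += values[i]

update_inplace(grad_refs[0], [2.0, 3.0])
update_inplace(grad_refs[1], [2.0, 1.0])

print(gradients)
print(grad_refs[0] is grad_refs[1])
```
[4.0, 4.0]
True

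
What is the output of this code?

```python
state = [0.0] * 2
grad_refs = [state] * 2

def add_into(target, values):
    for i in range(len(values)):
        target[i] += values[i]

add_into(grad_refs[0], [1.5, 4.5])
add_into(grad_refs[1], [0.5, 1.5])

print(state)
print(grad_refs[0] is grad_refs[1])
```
[2.0, 6.0]
True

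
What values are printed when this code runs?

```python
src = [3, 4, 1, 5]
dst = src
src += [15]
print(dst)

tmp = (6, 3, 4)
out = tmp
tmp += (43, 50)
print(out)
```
[3, 4, 1, 5, 15]
(6, 3, 4)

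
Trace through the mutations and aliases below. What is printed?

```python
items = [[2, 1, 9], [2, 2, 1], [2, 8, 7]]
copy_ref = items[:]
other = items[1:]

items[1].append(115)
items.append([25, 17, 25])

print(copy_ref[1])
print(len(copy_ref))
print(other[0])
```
[2, 2, 1, 115]
3
[2, 2, 1, 115]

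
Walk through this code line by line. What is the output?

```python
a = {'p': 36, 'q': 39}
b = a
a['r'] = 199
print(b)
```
{'p': 36, 'q': 39, 'r': 199}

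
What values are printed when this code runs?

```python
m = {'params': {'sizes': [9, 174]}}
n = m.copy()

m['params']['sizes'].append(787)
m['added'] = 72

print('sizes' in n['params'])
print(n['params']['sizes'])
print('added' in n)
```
True
[9, 174, 787]
False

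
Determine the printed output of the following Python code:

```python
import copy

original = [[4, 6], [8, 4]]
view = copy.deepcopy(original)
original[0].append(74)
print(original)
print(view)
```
[[4, 6, 74], [8, 4]]
[[4, 6], [8, 4]]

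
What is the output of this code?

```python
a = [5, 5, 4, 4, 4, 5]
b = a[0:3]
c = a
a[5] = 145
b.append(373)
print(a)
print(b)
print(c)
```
[5, 5, 4, 4, 4, 145]
[5, 5, 4, 373]
[5, 5, 4, 4, 4, 145]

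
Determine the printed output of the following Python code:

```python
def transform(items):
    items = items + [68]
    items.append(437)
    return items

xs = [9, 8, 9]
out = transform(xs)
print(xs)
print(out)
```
[9, 8, 9]
[9, 8, 9, 68, 437]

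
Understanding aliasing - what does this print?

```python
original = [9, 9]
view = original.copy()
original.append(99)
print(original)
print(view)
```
[9, 9, 99]
[9, 9]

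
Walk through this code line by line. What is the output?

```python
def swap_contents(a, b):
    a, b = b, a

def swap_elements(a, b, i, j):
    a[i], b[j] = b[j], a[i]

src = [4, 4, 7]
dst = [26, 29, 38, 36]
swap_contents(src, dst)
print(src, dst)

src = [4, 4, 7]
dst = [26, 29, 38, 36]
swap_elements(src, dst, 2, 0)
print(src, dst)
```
[4, 4, 7] [26, 29, 38, 36]
[4, 4, 26] [7, 29, 38, 36]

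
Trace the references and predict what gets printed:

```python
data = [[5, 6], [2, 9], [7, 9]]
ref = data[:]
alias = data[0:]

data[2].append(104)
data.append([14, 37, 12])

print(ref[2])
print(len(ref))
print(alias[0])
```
[7, 9, 104]
3
[5, 6]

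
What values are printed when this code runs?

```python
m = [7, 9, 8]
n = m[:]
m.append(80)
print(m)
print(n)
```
[7, 9, 8, 80]
[7, 9, 8]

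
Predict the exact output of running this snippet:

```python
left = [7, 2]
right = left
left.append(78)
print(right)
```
[7, 2, 78]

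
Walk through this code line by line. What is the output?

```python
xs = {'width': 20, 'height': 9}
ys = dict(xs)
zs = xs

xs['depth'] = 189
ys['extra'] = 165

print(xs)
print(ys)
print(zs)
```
{'width': 20, 'height': 9, 'depth': 189}
{'width': 20, 'height': 9, 'extra': 165}
{'width': 20, 'height': 9, 'depth': 189}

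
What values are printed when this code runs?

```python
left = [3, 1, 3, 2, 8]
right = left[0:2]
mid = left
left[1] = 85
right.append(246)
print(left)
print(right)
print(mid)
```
[3, 85, 3, 2, 8]
[3, 1, 246]
[3, 85, 3, 2, 8]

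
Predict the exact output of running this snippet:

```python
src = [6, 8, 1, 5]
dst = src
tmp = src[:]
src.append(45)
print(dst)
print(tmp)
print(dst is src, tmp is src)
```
[6, 8, 1, 5, 45]
[6, 8, 1, 5]
True False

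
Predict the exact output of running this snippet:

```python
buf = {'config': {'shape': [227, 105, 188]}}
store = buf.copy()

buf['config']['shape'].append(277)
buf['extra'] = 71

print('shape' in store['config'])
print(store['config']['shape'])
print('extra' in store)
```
True
[227, 105, 188, 277]
False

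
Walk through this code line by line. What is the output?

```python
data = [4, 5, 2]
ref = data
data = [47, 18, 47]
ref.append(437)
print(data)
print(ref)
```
[47, 18, 47]
[4, 5, 2, 437]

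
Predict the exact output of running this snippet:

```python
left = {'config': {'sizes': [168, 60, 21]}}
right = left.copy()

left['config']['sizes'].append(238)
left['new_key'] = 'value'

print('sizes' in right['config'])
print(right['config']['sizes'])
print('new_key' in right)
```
True
[168, 60, 21, 238]
False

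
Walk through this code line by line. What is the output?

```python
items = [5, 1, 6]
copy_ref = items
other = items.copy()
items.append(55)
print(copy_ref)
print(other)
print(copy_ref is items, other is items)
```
[5, 1, 6, 55]
[5, 1, 6]
True False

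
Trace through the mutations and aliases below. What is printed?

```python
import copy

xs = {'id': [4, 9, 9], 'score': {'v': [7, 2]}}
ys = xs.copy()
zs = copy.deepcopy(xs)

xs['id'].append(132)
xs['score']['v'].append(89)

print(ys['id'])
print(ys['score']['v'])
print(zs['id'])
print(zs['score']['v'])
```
[4, 9, 9, 132]
[7, 2, 89]
[4, 9, 9]
[7, 2]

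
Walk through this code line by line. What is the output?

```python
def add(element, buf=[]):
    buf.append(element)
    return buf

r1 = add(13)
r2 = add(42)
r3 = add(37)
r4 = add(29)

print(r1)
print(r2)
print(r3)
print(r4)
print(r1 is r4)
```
[13, 42, 37, 29]
[13, 42, 37, 29]
[13, 42, 37, 29]
[13, 42, 37, 29]
True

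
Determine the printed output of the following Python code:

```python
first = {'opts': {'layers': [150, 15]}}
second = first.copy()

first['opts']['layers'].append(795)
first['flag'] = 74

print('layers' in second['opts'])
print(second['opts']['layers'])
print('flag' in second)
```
True
[150, 15, 795]
False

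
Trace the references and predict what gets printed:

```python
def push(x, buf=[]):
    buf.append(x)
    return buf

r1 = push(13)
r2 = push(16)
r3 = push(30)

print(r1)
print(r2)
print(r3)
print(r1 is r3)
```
[13, 16, 30]
[13, 16, 30]
[13, 16, 30]
True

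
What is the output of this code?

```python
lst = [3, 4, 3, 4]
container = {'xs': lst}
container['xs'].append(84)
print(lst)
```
[3, 4, 3, 4, 84]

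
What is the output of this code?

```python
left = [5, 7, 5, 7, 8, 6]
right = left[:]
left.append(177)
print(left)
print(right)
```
[5, 7, 5, 7, 8, 6, 177]
[5, 7, 5, 7, 8, 6]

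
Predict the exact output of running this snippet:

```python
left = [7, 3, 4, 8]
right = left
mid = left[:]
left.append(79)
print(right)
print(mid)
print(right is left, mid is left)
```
[7, 3, 4, 8, 79]
[7, 3, 4, 8]
True False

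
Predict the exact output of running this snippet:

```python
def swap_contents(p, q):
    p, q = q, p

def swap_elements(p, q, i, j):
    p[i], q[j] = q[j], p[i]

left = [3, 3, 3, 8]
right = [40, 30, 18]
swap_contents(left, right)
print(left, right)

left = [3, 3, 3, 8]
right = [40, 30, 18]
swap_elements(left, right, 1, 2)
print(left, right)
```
[3, 3, 3, 8] [40, 30, 18]
[3, 18, 3, 8] [40, 30, 3]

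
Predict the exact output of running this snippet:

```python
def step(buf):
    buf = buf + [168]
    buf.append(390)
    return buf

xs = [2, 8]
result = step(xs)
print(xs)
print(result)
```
[2, 8]
[2, 8, 168, 390]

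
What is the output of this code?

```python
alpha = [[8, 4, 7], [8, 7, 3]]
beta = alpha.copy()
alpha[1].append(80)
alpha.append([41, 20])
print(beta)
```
[[8, 4, 7], [8, 7, 3, 80]]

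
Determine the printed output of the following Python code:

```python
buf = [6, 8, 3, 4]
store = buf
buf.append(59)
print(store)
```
[6, 8, 3, 4, 59]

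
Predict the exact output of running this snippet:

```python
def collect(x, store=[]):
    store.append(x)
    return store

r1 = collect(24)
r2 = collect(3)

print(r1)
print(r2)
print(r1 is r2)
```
[24, 3]
[24, 3]
True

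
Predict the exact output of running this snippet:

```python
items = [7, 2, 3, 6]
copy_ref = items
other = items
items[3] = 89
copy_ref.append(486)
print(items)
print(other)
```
[7, 2, 3, 89, 486]
[7, 2, 3, 89, 486]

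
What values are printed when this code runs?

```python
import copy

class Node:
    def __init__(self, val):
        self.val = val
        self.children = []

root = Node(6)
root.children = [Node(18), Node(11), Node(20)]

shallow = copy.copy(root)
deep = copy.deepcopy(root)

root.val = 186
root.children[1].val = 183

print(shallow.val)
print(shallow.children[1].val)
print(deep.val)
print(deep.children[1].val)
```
6
183
6
11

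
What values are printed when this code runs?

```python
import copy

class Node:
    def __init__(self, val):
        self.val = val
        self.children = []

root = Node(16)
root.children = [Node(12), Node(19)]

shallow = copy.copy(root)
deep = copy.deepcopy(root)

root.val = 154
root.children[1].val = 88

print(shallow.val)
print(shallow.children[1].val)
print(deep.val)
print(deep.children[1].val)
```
16
88
16
19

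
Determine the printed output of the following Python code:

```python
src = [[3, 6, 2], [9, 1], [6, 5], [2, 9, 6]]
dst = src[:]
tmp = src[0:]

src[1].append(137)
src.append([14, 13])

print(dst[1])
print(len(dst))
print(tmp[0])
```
[9, 1, 137]
4
[3, 6, 2]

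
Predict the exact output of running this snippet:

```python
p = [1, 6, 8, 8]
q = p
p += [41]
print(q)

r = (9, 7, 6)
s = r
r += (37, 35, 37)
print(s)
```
[1, 6, 8, 8, 41]
(9, 7, 6)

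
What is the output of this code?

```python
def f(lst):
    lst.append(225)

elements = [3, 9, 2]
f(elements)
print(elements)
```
[3, 9, 2, 225]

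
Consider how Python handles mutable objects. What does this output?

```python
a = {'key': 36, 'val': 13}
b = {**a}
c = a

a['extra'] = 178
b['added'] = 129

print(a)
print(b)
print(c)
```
{'key': 36, 'val': 13, 'extra': 178}
{'key': 36, 'val': 13, 'added': 129}
{'key': 36, 'val': 13, 'extra': 178}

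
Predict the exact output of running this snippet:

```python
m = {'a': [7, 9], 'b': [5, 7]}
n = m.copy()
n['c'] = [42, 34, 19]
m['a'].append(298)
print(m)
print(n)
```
{'a': [7, 9, 298], 'b': [5, 7]}
{'a': [7, 9, 298], 'b': [5, 7], 'c': [42, 34, 19]}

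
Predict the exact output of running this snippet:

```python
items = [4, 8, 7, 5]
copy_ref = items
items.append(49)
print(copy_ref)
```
[4, 8, 7, 5, 49]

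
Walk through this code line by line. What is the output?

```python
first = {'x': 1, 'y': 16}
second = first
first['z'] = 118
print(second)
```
{'x': 1, 'y': 16, 'z': 118}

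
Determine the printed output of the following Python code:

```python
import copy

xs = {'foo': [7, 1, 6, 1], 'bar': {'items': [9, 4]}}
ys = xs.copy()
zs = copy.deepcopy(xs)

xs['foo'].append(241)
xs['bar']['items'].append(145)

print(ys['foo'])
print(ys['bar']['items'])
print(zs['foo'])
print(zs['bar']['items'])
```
[7, 1, 6, 1, 241]
[9, 4, 145]
[7, 1, 6, 1]
[9, 4]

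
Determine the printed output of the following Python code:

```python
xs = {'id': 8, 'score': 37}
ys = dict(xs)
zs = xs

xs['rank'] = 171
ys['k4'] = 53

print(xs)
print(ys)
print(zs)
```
{'id': 8, 'score': 37, 'rank': 171}
{'id': 8, 'score': 37, 'k4': 53}
{'id': 8, 'score': 37, 'rank': 171}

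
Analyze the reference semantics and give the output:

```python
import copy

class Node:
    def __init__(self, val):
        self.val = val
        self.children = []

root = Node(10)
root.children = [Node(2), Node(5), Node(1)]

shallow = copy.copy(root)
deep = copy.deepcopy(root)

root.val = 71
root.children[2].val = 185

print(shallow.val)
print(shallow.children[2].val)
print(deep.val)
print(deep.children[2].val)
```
10
185
10
1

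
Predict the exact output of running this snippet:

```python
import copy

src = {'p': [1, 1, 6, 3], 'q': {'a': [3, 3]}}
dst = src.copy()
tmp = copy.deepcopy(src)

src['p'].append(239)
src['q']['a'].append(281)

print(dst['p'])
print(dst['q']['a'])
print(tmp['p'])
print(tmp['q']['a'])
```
[1, 1, 6, 3, 239]
[3, 3, 281]
[1, 1, 6, 3]
[3, 3]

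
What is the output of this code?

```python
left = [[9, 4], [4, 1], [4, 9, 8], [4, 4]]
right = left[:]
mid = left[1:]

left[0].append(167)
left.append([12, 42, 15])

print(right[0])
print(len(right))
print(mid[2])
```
[9, 4, 167]
4
[4, 4]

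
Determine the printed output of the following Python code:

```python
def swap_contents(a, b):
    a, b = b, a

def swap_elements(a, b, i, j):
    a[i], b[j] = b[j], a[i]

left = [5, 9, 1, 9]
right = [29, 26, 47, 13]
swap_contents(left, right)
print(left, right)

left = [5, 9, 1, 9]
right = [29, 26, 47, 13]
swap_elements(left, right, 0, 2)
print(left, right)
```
[5, 9, 1, 9] [29, 26, 47, 13]
[47, 9, 1, 9] [29, 26, 5, 13]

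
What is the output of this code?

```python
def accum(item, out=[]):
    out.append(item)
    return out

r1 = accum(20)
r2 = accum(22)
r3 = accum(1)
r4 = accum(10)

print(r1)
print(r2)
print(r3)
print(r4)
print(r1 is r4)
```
[20, 22, 1, 10]
[20, 22, 1, 10]
[20, 22, 1, 10]
[20, 22, 1, 10]
True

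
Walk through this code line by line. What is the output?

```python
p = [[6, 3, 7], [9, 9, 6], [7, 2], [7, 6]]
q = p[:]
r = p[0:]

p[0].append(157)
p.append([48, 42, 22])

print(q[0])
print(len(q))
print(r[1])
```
[6, 3, 7, 157]
4
[9, 9, 6]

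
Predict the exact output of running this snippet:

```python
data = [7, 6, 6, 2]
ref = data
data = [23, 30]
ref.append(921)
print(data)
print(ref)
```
[23, 30]
[7, 6, 6, 2, 921]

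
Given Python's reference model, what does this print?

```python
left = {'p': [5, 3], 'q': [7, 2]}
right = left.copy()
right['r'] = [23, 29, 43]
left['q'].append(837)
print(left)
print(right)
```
{'p': [5, 3], 'q': [7, 2, 837]}
{'p': [5, 3], 'q': [7, 2, 837], 'r': [23, 29, 43]}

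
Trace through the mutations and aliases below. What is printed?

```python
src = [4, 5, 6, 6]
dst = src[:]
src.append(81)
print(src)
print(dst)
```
[4, 5, 6, 6, 81]
[4, 5, 6, 6]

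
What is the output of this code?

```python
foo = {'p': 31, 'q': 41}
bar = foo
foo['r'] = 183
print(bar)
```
{'p': 31, 'q': 41, 'r': 183}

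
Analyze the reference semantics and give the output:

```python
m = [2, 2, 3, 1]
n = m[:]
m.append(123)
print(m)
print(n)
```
[2, 2, 3, 1, 123]
[2, 2, 3, 1]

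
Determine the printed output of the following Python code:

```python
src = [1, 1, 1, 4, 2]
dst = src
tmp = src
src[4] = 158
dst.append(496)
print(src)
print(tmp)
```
[1, 1, 1, 4, 158, 496]
[1, 1, 1, 4, 158, 496]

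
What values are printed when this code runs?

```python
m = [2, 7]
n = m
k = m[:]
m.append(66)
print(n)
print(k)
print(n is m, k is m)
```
[2, 7, 66]
[2, 7]
True False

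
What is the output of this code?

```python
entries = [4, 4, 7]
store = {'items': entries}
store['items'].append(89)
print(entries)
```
[4, 4, 7, 89]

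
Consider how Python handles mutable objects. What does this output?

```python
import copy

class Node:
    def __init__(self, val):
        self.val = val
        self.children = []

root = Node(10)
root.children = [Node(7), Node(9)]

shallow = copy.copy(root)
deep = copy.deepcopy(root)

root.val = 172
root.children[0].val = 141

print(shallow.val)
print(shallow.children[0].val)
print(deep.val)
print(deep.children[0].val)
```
10
141
10
7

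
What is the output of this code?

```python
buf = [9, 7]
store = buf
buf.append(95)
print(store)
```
[9, 7, 95]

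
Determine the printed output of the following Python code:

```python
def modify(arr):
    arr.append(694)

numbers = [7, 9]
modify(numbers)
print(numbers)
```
[7, 9, 694]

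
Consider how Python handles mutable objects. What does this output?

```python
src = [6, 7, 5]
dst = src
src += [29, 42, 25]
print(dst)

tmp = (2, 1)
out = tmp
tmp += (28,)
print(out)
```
[6, 7, 5, 29, 42, 25]
(2, 1)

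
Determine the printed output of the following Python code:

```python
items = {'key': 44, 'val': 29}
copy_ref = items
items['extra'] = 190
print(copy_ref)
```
{'key': 44, 'val': 29, 'extra': 190}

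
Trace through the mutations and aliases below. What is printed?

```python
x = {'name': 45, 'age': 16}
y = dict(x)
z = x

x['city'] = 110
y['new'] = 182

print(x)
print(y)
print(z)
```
{'name': 45, 'age': 16, 'city': 110}
{'name': 45, 'age': 16, 'new': 182}
{'name': 45, 'age': 16, 'city': 110}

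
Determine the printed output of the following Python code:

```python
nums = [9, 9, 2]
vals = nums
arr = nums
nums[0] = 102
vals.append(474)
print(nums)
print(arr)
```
[102, 9, 2, 474]
[102, 9, 2, 474]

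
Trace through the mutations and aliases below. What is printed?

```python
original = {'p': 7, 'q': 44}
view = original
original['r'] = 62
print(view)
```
{'p': 7, 'q': 44, 'r': 62}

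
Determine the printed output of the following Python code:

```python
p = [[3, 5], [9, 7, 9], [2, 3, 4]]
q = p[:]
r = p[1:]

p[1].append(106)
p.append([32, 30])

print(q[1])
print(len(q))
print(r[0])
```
[9, 7, 9, 106]
3
[9, 7, 9, 106]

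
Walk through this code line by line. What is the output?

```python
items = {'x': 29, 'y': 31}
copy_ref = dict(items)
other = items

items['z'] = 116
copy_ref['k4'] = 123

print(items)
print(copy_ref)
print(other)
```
{'x': 29, 'y': 31, 'z': 116}
{'x': 29, 'y': 31, 'k4': 123}
{'x': 29, 'y': 31, 'z': 116}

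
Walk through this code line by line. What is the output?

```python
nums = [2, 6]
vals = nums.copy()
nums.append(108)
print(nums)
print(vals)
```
[2, 6, 108]
[2, 6]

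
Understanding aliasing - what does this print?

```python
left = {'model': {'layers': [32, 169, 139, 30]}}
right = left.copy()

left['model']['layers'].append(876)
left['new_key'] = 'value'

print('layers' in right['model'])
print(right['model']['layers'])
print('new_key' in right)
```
True
[32, 169, 139, 30, 876]
False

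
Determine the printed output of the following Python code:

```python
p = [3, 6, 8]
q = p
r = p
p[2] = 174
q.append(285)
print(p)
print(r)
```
[3, 6, 174, 285]
[3, 6, 174, 285]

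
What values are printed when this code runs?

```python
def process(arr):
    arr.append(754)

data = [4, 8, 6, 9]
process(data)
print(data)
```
[4, 8, 6, 9, 754]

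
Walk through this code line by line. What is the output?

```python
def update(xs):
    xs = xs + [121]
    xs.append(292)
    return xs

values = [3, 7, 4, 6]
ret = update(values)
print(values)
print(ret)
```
[3, 7, 4, 6]
[3, 7, 4, 6, 121, 292]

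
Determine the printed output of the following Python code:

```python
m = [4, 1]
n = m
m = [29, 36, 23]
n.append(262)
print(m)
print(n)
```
[29, 36, 23]
[4, 1, 262]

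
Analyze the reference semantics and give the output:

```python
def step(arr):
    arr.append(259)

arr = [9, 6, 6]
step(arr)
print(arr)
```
[9, 6, 6, 259]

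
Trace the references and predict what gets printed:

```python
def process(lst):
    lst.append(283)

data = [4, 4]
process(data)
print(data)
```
[4, 4, 283]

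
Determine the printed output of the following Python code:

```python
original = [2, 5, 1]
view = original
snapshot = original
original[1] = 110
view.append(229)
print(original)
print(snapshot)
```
[2, 110, 1, 229]
[2, 110, 1, 229]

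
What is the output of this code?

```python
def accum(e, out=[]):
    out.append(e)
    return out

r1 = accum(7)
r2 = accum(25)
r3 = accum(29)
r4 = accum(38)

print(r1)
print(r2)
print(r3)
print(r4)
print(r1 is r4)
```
[7, 25, 29, 38]
[7, 25, 29, 38]
[7, 25, 29, 38]
[7, 25, 29, 38]
True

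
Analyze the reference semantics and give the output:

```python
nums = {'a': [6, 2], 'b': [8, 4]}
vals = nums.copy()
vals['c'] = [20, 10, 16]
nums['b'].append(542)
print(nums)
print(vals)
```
{'a': [6, 2], 'b': [8, 4, 542]}
{'a': [6, 2], 'b': [8, 4, 542], 'c': [20, 10, 16]}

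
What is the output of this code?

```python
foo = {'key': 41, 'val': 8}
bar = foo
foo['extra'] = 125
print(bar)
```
{'key': 41, 'val': 8, 'extra': 125}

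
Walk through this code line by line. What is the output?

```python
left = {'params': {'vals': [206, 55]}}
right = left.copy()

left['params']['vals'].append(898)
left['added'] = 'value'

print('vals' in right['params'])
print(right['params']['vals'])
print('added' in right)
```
True
[206, 55, 898]
False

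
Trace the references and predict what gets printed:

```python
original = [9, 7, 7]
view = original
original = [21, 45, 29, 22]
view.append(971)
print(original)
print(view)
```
[21, 45, 29, 22]
[9, 7, 7, 971]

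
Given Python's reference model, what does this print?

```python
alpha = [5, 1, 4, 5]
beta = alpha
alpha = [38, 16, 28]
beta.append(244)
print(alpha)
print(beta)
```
[38, 16, 28]
[5, 1, 4, 5, 244]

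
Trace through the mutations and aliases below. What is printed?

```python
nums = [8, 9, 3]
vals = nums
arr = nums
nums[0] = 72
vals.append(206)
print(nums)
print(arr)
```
[72, 9, 3, 206]
[72, 9, 3, 206]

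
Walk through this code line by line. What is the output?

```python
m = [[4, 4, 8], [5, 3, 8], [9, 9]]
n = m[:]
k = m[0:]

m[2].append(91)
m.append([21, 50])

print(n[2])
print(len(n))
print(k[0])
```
[9, 9, 91]
3
[4, 4, 8]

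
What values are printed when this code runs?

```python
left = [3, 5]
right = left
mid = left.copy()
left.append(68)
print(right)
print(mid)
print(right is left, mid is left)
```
[3, 5, 68]
[3, 5]
True False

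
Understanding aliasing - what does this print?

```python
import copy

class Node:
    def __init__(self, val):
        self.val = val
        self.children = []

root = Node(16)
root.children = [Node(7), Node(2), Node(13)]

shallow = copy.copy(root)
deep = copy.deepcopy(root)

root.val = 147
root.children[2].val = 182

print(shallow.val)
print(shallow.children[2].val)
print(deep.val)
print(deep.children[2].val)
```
16
182
16
13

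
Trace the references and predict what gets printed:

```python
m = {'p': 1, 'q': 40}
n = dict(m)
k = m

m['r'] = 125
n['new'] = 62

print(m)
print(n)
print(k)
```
{'p': 1, 'q': 40, 'r': 125}
{'p': 1, 'q': 40, 'new': 62}
{'p': 1, 'q': 40, 'r': 125}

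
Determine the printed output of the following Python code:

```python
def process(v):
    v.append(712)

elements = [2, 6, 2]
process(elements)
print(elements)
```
[2, 6, 2, 712]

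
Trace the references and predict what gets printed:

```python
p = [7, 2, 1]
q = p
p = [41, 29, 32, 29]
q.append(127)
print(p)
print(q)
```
[41, 29, 32, 29]
[7, 2, 1, 127]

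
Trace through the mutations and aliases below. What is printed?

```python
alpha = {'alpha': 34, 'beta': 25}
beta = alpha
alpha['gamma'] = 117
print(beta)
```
{'alpha': 34, 'beta': 25, 'gamma': 117}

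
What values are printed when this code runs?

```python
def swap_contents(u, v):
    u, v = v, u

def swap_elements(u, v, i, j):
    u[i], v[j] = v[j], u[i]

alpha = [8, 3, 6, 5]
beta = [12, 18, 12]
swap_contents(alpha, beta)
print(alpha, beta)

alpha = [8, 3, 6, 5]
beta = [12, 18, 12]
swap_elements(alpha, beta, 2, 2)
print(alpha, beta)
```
[8, 3, 6, 5] [12, 18, 12]
[8, 3, 12, 5] [12, 18, 6]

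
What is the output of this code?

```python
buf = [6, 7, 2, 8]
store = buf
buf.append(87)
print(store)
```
[6, 7, 2, 8, 87]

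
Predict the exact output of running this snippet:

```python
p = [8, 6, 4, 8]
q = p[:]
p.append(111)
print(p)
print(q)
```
[8, 6, 4, 8, 111]
[8, 6, 4, 8]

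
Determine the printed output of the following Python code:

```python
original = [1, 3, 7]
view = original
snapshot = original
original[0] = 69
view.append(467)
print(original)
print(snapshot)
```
[69, 3, 7, 467]
[69, 3, 7, 467]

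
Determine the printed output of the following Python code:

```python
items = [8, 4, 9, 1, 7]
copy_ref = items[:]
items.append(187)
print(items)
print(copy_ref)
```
[8, 4, 9, 1, 7, 187]
[8, 4, 9, 1, 7]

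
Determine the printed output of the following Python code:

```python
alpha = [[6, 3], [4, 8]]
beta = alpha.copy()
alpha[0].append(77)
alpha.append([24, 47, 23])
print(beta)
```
[[6, 3, 77], [4, 8]]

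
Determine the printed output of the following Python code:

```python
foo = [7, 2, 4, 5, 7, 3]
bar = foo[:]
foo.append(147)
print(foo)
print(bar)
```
[7, 2, 4, 5, 7, 3, 147]
[7, 2, 4, 5, 7, 3]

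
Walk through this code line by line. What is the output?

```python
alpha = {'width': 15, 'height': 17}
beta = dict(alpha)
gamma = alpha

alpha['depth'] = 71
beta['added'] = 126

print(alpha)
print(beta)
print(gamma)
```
{'width': 15, 'height': 17, 'depth': 71}
{'width': 15, 'height': 17, 'added': 126}
{'width': 15, 'height': 17, 'depth': 71}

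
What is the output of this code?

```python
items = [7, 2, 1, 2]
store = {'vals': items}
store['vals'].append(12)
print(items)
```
[7, 2, 1, 2, 12]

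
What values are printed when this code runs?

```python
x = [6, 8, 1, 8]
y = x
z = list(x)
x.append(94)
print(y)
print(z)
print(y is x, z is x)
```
[6, 8, 1, 8, 94]
[6, 8, 1, 8]
True False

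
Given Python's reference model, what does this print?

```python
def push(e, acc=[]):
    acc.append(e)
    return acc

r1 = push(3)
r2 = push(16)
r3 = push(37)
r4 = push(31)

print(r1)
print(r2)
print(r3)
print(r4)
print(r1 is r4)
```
[3, 16, 37, 31]
[3, 16, 37, 31]
[3, 16, 37, 31]
[3, 16, 37, 31]
True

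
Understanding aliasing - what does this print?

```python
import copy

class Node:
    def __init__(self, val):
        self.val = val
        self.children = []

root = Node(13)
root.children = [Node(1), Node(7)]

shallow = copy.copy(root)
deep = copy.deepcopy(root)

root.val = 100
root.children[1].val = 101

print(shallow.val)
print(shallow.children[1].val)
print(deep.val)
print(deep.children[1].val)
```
13
101
13
7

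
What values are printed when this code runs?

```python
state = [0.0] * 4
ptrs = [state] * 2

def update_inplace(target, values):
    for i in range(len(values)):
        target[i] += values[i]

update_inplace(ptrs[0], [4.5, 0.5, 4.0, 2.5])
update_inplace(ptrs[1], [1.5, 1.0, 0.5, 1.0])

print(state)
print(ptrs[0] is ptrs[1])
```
[6.0, 1.5, 4.5, 3.5]
True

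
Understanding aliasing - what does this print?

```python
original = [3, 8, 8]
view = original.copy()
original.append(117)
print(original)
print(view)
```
[3, 8, 8, 117]
[3, 8, 8]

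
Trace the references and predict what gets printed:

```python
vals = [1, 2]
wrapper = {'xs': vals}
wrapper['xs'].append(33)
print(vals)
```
[1, 2, 33]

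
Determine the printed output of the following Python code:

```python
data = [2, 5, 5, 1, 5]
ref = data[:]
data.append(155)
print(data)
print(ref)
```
[2, 5, 5, 1, 5, 155]
[2, 5, 5, 1, 5]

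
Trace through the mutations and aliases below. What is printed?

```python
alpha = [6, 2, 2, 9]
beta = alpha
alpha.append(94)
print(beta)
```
[6, 2, 2, 9, 94]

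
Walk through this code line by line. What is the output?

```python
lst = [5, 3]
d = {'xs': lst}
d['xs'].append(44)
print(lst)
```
[5, 3, 44]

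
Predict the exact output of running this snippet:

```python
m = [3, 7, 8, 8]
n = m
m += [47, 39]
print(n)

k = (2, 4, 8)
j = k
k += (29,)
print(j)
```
[3, 7, 8, 8, 47, 39]
(2, 4, 8)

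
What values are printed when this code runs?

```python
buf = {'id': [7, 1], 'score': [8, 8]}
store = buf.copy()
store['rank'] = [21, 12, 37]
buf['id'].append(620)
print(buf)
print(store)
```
{'id': [7, 1, 620], 'score': [8, 8]}
{'id': [7, 1, 620], 'score': [8, 8], 'rank': [21, 12, 37]}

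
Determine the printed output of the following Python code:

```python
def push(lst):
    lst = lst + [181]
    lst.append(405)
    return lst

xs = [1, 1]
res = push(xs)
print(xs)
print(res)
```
[1, 1]
[1, 1, 181, 405]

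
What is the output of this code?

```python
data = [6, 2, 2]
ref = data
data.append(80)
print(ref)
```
[6, 2, 2, 80]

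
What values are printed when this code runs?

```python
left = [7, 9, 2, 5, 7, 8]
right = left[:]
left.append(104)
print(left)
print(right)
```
[7, 9, 2, 5, 7, 8, 104]
[7, 9, 2, 5, 7, 8]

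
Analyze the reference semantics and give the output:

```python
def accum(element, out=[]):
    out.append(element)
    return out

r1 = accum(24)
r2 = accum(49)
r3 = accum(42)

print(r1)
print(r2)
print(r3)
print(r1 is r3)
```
[24, 49, 42]
[24, 49, 42]
[24, 49, 42]
True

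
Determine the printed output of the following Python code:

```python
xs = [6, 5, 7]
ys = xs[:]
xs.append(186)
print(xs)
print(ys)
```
[6, 5, 7, 186]
[6, 5, 7]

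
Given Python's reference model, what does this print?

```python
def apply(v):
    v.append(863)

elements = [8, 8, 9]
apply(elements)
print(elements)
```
[8, 8, 9, 863]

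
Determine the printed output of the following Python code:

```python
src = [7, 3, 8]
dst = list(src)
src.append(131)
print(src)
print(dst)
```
[7, 3, 8, 131]
[7, 3, 8]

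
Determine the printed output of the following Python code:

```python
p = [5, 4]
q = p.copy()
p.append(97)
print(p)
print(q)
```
[5, 4, 97]
[5, 4]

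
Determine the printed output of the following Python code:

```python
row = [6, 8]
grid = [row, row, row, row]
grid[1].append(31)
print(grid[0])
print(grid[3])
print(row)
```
[6, 8, 31]
[6, 8, 31]
[6, 8, 31]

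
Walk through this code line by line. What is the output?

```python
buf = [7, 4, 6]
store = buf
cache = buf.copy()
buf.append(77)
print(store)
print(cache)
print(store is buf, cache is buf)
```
[7, 4, 6, 77]
[7, 4, 6]
True False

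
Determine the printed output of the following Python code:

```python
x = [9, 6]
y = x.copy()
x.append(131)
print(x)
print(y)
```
[9, 6, 131]
[9, 6]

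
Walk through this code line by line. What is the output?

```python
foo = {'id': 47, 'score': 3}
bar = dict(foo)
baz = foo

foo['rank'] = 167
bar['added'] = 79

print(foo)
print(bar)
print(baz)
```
{'id': 47, 'score': 3, 'rank': 167}
{'id': 47, 'score': 3, 'added': 79}
{'id': 47, 'score': 3, 'rank': 167}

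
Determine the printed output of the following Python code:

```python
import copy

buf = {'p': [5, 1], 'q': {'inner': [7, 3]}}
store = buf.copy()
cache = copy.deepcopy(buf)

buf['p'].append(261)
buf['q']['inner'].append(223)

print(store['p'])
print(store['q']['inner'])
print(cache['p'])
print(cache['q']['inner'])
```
[5, 1, 261]
[7, 3, 223]
[5, 1]
[7, 3]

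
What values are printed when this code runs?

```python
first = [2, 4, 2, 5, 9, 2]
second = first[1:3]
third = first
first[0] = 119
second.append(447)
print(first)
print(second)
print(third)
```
[119, 4, 2, 5, 9, 2]
[4, 2, 447]
[119, 4, 2, 5, 9, 2]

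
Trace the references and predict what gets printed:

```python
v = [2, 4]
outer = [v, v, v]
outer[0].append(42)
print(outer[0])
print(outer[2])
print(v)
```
[2, 4, 42]
[2, 4, 42]
[2, 4, 42]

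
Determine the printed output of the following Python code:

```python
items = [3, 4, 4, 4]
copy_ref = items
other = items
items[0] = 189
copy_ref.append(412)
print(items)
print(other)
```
[189, 4, 4, 4, 412]
[189, 4, 4, 4, 412]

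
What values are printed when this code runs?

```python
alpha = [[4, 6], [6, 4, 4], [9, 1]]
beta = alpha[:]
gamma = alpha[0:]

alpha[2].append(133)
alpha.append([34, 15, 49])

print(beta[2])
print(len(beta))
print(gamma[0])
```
[9, 1, 133]
3
[4, 6]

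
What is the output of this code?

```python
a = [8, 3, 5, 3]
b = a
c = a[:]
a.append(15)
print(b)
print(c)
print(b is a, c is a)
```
[8, 3, 5, 3, 15]
[8, 3, 5, 3]
True False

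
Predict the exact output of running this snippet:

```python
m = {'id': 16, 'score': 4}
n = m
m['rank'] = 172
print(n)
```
{'id': 16, 'score': 4, 'rank': 172}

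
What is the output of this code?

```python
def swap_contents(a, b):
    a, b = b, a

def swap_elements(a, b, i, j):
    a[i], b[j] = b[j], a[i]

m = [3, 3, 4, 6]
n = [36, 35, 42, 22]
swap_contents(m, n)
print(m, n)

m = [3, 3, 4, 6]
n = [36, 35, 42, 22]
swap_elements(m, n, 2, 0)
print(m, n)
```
[3, 3, 4, 6] [36, 35, 42, 22]
[3, 3, 36, 6] [4, 35, 42, 22]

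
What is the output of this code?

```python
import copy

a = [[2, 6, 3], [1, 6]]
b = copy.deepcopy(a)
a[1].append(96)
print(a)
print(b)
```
[[2, 6, 3], [1, 6, 96]]
[[2, 6, 3], [1, 6]]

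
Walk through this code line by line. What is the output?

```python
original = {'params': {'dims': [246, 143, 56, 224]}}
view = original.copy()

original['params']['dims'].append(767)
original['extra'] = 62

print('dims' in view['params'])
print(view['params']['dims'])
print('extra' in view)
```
True
[246, 143, 56, 224, 767]
False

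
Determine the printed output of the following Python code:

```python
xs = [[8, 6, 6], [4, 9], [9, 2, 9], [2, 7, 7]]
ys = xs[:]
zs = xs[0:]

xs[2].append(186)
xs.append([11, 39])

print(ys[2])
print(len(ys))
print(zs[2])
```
[9, 2, 9, 186]
4
[9, 2, 9, 186]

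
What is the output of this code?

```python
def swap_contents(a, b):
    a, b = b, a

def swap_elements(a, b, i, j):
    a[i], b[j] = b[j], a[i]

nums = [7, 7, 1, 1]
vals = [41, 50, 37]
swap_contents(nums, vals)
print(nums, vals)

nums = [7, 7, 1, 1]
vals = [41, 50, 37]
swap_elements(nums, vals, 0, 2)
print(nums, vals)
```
[7, 7, 1, 1] [41, 50, 37]
[37, 7, 1, 1] [41, 50, 7]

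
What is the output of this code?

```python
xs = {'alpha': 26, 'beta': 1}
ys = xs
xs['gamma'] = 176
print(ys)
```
{'alpha': 26, 'beta': 1, 'gamma': 176}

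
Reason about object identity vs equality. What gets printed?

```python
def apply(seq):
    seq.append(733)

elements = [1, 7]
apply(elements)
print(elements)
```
[1, 7, 733]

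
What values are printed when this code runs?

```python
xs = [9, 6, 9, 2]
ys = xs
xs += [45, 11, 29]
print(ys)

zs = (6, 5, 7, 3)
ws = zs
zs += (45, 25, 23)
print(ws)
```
[9, 6, 9, 2, 45, 11, 29]
(6, 5, 7, 3)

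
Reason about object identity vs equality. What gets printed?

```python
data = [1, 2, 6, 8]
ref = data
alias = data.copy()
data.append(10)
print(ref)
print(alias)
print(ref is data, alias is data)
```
[1, 2, 6, 8, 10]
[1, 2, 6, 8]
True False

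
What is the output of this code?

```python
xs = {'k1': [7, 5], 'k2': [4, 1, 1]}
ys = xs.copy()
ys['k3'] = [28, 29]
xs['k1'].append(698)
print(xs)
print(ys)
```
{'k1': [7, 5, 698], 'k2': [4, 1, 1]}
{'k1': [7, 5, 698], 'k2': [4, 1, 1], 'k3': [28, 29]}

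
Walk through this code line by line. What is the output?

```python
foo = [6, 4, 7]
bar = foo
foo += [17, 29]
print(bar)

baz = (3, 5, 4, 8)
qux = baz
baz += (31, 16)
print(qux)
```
[6, 4, 7, 17, 29]
(3, 5, 4, 8)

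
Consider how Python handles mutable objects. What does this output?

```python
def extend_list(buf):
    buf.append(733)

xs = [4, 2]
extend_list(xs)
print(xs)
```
[4, 2, 733]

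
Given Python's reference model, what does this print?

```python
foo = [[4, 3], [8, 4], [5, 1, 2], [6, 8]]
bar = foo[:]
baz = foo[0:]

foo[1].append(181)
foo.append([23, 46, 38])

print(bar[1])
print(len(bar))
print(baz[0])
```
[8, 4, 181]
4
[4, 3]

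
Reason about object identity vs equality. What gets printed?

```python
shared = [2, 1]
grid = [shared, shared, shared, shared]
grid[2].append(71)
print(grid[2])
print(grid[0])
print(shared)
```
[2, 1, 71]
[2, 1, 71]
[2, 1, 71]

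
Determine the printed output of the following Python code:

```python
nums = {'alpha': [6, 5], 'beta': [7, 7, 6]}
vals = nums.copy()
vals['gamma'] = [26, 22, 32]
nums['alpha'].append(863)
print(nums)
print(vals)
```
{'alpha': [6, 5, 863], 'beta': [7, 7, 6]}
{'alpha': [6, 5, 863], 'beta': [7, 7, 6], 'gamma': [26, 22, 32]}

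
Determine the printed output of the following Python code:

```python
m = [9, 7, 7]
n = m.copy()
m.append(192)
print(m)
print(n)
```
[9, 7, 7, 192]
[9, 7, 7]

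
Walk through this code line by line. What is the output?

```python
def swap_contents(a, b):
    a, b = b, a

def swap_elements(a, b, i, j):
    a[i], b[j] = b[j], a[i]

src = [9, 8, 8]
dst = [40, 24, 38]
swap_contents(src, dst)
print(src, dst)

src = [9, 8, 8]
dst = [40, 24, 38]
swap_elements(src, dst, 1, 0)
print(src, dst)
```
[9, 8, 8] [40, 24, 38]
[9, 40, 8] [8, 24, 38]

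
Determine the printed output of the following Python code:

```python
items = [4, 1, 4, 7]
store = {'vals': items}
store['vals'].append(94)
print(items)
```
[4, 1, 4, 7, 94]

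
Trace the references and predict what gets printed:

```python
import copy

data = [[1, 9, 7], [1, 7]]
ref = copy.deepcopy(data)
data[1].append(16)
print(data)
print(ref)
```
[[1, 9, 7], [1, 7, 16]]
[[1, 9, 7], [1, 7]]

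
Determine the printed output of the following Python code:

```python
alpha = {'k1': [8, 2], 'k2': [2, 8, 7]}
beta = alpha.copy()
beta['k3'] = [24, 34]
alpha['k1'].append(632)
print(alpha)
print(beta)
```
{'k1': [8, 2, 632], 'k2': [2, 8, 7]}
{'k1': [8, 2, 632], 'k2': [2, 8, 7], 'k3': [24, 34]}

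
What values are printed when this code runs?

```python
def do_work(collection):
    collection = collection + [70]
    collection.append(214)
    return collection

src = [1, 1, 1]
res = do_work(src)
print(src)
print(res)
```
[1, 1, 1]
[1, 1, 1, 70, 214]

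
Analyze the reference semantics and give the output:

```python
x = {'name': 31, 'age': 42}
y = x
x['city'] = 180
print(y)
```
{'name': 31, 'age': 42, 'city': 180}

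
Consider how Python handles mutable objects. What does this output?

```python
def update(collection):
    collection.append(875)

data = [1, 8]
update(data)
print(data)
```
[1, 8, 875]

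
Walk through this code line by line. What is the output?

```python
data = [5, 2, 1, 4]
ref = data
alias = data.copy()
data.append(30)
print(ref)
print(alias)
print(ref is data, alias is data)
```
[5, 2, 1, 4, 30]
[5, 2, 1, 4]
True False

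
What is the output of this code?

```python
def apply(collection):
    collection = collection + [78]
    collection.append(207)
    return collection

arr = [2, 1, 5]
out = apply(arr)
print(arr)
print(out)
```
[2, 1, 5]
[2, 1, 5, 78, 207]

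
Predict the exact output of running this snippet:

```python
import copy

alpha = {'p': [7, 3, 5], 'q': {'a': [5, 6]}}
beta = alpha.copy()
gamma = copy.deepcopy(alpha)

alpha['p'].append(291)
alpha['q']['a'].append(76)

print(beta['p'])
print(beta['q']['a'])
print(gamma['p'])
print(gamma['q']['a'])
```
[7, 3, 5, 291]
[5, 6, 76]
[7, 3, 5]
[5, 6]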